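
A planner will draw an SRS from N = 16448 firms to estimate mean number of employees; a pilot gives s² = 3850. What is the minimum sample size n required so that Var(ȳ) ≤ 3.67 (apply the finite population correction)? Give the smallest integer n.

987

Without fpc, n₀ = s²/D = 3850/3.67 = 1049.0463.
With fpc, (1 − n/N)·s²/n ≤ D requires n ≥ n₀/(1 + n₀/N) = 1049.0463/(1 + 1049.0463/16448) = 986.1501.
Rounding up, n = 987.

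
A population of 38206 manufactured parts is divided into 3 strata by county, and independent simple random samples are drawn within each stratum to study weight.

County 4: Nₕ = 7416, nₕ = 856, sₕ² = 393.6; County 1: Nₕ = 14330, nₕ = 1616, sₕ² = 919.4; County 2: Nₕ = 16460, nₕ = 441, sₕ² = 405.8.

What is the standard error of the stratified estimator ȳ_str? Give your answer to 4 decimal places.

Var(ȳ_str) = Σₕ Wₕ²(1 − fₕ)sₕ²/nₕ with Wₕ = Nₕ/N, N = 38206.
County 4: Wₕ = 0.19410564; term = 0.19410564²·(1 − 0.11542611)·393.6/856 = 0.015324692.
County 1: Wₕ = 0.37507198; term = 0.37507198²·(1 − 0.11277041)·919.4/1616 = 0.071011453.
County 2: Wₕ = 0.43082238; term = 0.43082238²·(1 − 0.02679222)·405.8/441 = 0.16621704.
Sum = 0.25255319.
SE = √(0.25255319) = 0.5025.

0.5025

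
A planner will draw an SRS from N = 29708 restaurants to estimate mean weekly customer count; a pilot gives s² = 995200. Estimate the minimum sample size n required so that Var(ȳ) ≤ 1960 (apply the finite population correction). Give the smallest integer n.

500

Without fpc, n₀ = s²/D = 995200/1960 = 507.7551.
With fpc, (1 − n/N)·s²/n ≤ D requires n ≥ n₀/(1 + n₀/N) = 507.7551/(1 + 507.7551/29708) = 499.2226.
Rounding up, n = 500.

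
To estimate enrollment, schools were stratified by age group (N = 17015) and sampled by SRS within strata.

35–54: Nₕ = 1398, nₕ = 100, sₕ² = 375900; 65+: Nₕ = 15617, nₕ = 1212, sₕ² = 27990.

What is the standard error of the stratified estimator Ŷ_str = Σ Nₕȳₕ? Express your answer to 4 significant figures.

109600

Var(Ŷ_str) = Σₕ Nₕ²(1 − fₕ)sₕ²/nₕ.
35–54: 1398²·(1 − 100/1398)·375900/100 = 6.8210964 × 10^9.
65+: 15617²·(1 − 1212/15617)·27990/1212 = 5.1953062 × 10^9.
Sum = 1.2016403 × 10^10.
SE = √(1.2016403 × 10^10) = 109600.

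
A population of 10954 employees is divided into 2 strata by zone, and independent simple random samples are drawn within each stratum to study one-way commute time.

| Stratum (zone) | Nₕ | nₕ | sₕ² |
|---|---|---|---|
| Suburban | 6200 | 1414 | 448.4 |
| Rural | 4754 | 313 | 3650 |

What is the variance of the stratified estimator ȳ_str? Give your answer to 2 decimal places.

2.13

Var(ȳ_str) = Σₕ Wₕ²(1 − fₕ)sₕ²/nₕ with Wₕ = Nₕ/N, N = 10954.
Suburban: Wₕ = 0.56600329; term = 0.56600329²·(1 − 0.22806452)·448.4/1414 = 0.078421493.
Rural: Wₕ = 0.43399671; term = 0.43399671²·(1 − 0.06583929)·3650/313 = 2.0518377.
Sum = 2.1302592.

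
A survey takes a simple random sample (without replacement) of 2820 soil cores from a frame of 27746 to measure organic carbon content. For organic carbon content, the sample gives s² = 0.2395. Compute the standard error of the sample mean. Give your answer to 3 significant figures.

0.00873

Under SRS without replacement, Var(ȳ) = (1 − f)·s²/n with f = n/N = 2820/27746 = 0.10163627.
Var(ȳ) = (1 − 0.10163627)·0.2395/2820 = 0.89836373·8.4929078 × 10^-5 = 7.6297203 × 10^-5.
SE(ȳ) = √(7.6297203 × 10^-5) = 0.00873.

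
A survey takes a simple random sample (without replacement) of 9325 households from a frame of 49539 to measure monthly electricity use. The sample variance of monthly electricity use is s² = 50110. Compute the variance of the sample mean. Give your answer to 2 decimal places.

Under SRS without replacement, Var(ȳ) = (1 − f)·s²/n with f = n/N = 9325/49539 = 0.18823553.
Var(ȳ) = (1 − 0.18823553)·50110/9325 = 0.81176447·5.3737265 = 4.3622003.

4.36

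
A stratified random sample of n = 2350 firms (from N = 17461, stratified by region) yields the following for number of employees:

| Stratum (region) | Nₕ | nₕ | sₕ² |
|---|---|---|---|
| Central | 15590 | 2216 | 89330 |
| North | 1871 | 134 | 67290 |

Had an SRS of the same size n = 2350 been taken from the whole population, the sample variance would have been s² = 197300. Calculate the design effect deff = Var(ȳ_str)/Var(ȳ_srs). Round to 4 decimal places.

0.4531

Var(ȳ_str) = Σ Wₕ²(1−fₕ)sₕ²/nₕ with Wₕ = Nₕ/17461:
  Central: (15590/17461)²·(1−2216/15590)·89330/2216 = 27.567462
  North: (1871/17461)²·(1−134/1871)·67290/134 = 5.3528012
  → Var(ȳ_str) = 32.920263.
Var(ȳ_srs) = (1 − 2350/17461)·197300/2350 = 72.657979.
deff = 32.920263 / 72.657979 = 0.4531.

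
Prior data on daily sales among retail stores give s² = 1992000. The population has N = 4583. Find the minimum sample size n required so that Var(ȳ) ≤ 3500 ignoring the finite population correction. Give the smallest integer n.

570

Without fpc, n₀ = s²/D = 1992000/3500 = 569.1429.
Rounding up, n = 570.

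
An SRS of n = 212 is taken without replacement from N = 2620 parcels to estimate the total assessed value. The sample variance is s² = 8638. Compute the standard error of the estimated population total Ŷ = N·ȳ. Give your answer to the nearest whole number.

Var(Ŷ) = N²·Var(ȳ) = N²·(1 − n/N)·s²/n.
f = 212/2620 = 0.08091603; Var(ȳ) = 0.91908397·8638/212 = 37.448336.
Var(Ŷ) = 2620² · 37.448336 = 2.5706036 × 10^8.
SE(Ŷ) = √(2.5706036 × 10^8) = 16033.

16033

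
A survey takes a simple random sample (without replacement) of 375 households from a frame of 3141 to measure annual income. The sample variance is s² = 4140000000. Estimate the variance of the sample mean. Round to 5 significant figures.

9.7219 × 10^6

Under SRS without replacement, Var(ȳ) = (1 − f)·s²/n with f = n/N = 375/3141 = 0.11938873.
Var(ȳ) = (1 − 0.11938873)·4140000000/375 = 0.88061127·1.104 × 10^7 = 9.7219484 × 10^6.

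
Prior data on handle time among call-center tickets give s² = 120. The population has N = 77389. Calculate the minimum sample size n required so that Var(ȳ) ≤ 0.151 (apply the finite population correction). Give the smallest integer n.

787

Without fpc, n₀ = s²/D = 120/0.151 = 794.7020.
With fpc, (1 − n/N)·s²/n ≤ D requires n ≥ n₀/(1 + n₀/N) = 794.7020/(1 + 794.7020/77389) = 786.6242.
Rounding up, n = 787.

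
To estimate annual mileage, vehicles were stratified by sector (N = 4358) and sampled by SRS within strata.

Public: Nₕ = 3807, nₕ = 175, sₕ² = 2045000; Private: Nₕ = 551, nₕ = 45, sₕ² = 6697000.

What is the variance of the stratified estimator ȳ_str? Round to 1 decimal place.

Var(ȳ_str) = Σₕ Wₕ²(1 − fₕ)sₕ²/nₕ with Wₕ = Nₕ/N, N = 4358.
Public: Wₕ = 0.87356586; term = 0.87356586²·(1 − 0.04596795)·2045000/175 = 8507.6483.
Private: Wₕ = 0.12643414; term = 0.12643414²·(1 − 0.08166969)·6697000/45 = 2184.7183.
Sum = 10692.367.

10692.4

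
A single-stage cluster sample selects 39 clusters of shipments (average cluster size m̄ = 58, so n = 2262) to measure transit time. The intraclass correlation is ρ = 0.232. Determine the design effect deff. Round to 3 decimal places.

14.224

deff = 1 + (58 − 1)·0.232 = 1 + 13.224 = 14.224.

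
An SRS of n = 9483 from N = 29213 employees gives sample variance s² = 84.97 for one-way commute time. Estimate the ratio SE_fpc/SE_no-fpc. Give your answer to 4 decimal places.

0.8218

f = n/N = 9483/29213 = 0.32461575.
SE_no-fpc = √(s²/n) = 0.094658569; SE_fpc = √((1−f)s²/n) = 0.077792082.
Ratio = √(1−f) = 0.82181765.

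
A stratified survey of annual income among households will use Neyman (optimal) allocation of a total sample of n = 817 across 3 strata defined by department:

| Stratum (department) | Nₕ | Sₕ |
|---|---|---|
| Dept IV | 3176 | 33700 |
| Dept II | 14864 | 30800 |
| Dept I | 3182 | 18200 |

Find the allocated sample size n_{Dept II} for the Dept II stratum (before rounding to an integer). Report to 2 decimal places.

Neyman allocation: nₕ = n·NₕSₕ / Σⱼ NⱼSⱼ.
Σ NⱼSⱼ = 3176·33700 + 14864·30800 + 3182·18200 = 6.227548 × 10^8.
n_{Dept II} = 817·14864·30800 / (6.227548 × 10^8) = 600.61.

600.61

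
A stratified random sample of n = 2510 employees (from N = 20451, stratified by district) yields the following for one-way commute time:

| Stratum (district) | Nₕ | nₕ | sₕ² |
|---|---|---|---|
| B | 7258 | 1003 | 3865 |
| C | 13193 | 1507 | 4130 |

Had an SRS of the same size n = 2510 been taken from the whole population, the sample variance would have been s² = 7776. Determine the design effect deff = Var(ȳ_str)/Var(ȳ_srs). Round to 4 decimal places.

0.5256

Var(ȳ_str) = Σ Wₕ²(1−fₕ)sₕ²/nₕ with Wₕ = Nₕ/20451:
  B: (7258/20451)²·(1−1003/7258)·3865/1003 = 0.41827677
  C: (13193/20451)²·(1−1507/13193)·4130/1507 = 1.0102228
  → Var(ȳ_str) = 1.4284996.
Var(ȳ_srs) = (1 − 2510/20451)·7776/2510 = 2.7177821.
deff = 1.4284996 / 2.7177821 = 0.5256.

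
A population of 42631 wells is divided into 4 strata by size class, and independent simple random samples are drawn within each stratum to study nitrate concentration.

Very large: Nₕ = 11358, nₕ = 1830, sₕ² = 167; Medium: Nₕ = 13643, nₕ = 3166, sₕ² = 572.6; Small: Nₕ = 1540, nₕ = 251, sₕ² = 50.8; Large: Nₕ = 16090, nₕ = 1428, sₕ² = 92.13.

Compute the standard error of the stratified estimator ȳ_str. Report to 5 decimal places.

Var(ȳ_str) = Σₕ Wₕ²(1 − fₕ)sₕ²/nₕ with Wₕ = Nₕ/N, N = 42631.
Very large: Wₕ = 0.26642584; term = 0.26642584²·(1 − 0.16111992)·167/1830 = 0.005433979.
Medium: Wₕ = 0.32002533; term = 0.32002533²·(1 − 0.23206040)·572.6/3166 = 0.014224474.
Small: Wₕ = 0.03612395; term = 0.03612395²·(1 − 0.16298701)·50.8/251 = 2.2106123 × 10^-4.
Large: Wₕ = 0.37742488; term = 0.37742488²·(1 − 0.08875078)·92.13/1428 = 0.0083747352.
Sum = 0.028254249.
SE = √(0.028254249) = 0.16809.

0.16809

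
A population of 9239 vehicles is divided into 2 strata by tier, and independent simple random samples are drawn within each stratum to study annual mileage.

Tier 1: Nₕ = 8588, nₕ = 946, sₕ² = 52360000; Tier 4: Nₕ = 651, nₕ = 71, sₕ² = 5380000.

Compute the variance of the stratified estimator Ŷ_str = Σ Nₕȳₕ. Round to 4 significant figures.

3.661 × 10^12

Var(Ŷ_str) = Σₕ Nₕ²(1 − fₕ)sₕ²/nₕ.
Tier 1: 8588²·(1 − 946/8588)·52360000/946 = 3.6325163 × 10^12.
Tier 4: 651²·(1 − 71/651)·5380000/71 = 2.8610992 × 10^10.
Sum = 3.6611273 × 10^12.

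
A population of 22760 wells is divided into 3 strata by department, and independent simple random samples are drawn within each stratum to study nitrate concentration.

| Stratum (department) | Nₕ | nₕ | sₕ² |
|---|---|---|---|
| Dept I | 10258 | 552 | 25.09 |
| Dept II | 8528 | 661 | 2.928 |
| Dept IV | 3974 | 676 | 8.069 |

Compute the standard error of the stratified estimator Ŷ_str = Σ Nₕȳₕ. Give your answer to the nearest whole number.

Var(Ŷ_str) = Σₕ Nₕ²(1 − fₕ)sₕ²/nₕ.
Dept I: 10258²·(1 − 552/10258)·25.09/552 = 4.5254791 × 10^6.
Dept II: 8528²·(1 − 661/8528)·2.928/661 = 297184.36.
Dept IV: 3974²·(1 − 676/3974)·8.069/676 = 156441.34.
Sum = 4.9791048 × 10^6.
SE = √(4.9791048 × 10^6) = 2231.

2231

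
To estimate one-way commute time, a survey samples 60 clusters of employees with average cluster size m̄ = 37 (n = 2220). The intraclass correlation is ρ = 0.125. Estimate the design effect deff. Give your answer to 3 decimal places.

5.500

deff = 1 + (37 − 1)·0.125 = 1 + 4.5 = 5.5.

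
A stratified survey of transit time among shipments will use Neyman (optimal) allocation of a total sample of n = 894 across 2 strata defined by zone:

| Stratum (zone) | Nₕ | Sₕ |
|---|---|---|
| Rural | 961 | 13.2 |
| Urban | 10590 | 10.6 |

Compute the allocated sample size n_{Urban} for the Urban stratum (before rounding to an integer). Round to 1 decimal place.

Neyman allocation: nₕ = n·NₕSₕ / Σⱼ NⱼSⱼ.
Σ NⱼSⱼ = 961·13.2 + 10590·10.6 = 124939.2.
n_{Urban} = 894·10590·10.6 / 124939.2 = 803.2.

803.2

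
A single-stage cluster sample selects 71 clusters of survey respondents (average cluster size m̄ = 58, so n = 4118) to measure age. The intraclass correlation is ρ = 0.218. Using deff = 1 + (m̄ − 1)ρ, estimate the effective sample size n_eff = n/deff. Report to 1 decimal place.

deff = 1 + (58 − 1)·0.218 = 1 + 12.426 = 13.426.
n_eff = 4118 / 13.426 = 306.7.

306.7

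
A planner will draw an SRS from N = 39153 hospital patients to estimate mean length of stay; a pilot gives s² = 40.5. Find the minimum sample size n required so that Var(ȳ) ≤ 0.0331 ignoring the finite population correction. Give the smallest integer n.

Without fpc, n₀ = s²/D = 40.5/0.0331 = 1223.5650.
Rounding up, n = 1224.

1224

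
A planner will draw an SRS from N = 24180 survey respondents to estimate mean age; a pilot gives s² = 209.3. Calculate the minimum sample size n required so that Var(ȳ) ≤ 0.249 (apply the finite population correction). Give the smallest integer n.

813

Without fpc, n₀ = s²/D = 209.3/0.249 = 840.5622.
With fpc, (1 − n/N)·s²/n ≤ D requires n ≥ n₀/(1 + n₀/N) = 840.5622/(1 + 840.5622/24180) = 812.3236.
Rounding up, n = 813.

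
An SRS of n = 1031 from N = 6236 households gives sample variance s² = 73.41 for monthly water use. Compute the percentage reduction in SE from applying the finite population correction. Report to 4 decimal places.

8.6397

f = n/N = 1031/6236 = 0.16533034.
SE_no-fpc = √(s²/n) = 0.26683837; SE_fpc = √((1−f)s²/n) = 0.24378422.
Ratio = √(1−f) = 0.91360257. Reduction = 100·(1 − 0.91360257) = 8.6397%.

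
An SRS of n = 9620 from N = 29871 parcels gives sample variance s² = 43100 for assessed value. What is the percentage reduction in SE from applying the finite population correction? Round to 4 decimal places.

f = n/N = 9620/29871 = 0.32205149.
SE_no-fpc = √(s²/n) = 2.11666; SE_fpc = √((1−f)s²/n) = 1.7428076.
Ratio = √(1−f) = 0.82337629. Reduction = 100·(1 − 0.82337629) = 17.6624%.

17.6624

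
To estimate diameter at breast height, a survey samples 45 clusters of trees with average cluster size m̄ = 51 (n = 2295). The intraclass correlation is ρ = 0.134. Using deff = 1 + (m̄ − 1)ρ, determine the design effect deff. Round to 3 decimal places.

deff = 1 + (51 − 1)·0.134 = 1 + 6.7 = 7.7.

7.700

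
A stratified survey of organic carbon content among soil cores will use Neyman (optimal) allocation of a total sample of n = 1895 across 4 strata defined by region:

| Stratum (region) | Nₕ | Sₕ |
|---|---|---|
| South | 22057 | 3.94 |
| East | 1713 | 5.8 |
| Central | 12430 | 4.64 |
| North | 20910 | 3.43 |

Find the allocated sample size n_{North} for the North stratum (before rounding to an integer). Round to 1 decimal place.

600.8

Neyman allocation: nₕ = n·NₕSₕ / Σⱼ NⱼSⱼ.
Σ NⱼSⱼ = 22057·3.94 + 1713·5.8 + 12430·4.64 + 20910·3.43 = 226236.48.
n_{North} = 1895·20910·3.43 / 226236.48 = 600.8.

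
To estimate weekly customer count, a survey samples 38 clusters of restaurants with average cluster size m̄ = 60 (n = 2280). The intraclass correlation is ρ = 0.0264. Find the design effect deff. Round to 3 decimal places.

2.558

deff = 1 + (60 − 1)·0.0264 = 1 + 1.5576 = 2.5576.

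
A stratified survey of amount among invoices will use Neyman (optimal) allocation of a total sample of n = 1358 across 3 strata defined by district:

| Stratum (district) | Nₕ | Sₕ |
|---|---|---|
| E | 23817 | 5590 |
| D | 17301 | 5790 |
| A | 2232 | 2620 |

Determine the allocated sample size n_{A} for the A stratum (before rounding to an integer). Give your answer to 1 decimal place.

33.2

Neyman allocation: nₕ = n·NₕSₕ / Σⱼ NⱼSⱼ.
Σ NⱼSⱼ = 23817·5590 + 17301·5790 + 2232·2620 = 2.3915766 × 10^8.
n_{A} = 1358·2232·2620 / (2.3915766 × 10^8) = 33.2.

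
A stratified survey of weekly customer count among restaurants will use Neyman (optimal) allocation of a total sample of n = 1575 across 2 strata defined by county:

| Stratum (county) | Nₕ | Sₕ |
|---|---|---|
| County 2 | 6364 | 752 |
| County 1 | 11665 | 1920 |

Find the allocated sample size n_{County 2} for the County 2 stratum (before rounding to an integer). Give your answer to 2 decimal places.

277.29

Neyman allocation: nₕ = n·NₕSₕ / Σⱼ NⱼSⱼ.
Σ NⱼSⱼ = 6364·752 + 11665·1920 = 2.7182528 × 10^7.
n_{County 2} = 1575·6364·752 / (2.7182528 × 10^7) = 277.29.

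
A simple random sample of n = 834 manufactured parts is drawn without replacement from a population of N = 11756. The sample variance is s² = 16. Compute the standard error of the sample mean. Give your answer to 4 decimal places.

0.1335

Under SRS without replacement, Var(ȳ) = (1 − f)·s²/n with f = n/N = 834/11756 = 0.07094250.
Var(ȳ) = (1 − 0.07094250)·16/834 = 0.92905750·0.019184652 = 0.017823645.
SE(ȳ) = √(0.017823645) = 0.1335.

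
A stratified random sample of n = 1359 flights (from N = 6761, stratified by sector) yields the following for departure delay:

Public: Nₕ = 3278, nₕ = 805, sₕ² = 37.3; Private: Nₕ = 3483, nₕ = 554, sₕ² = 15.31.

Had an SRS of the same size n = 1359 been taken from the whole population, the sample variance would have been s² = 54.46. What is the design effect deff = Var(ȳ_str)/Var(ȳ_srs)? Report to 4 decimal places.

Var(ȳ_str) = Σ Wₕ²(1−fₕ)sₕ²/nₕ with Wₕ = Nₕ/6761:
  Public: (3278/6761)²·(1−805/3278)·37.3/805 = 0.0082172054
  Private: (3483/6761)²·(1−554/3483)·15.31/554 = 0.0061676028
  → Var(ȳ_str) = 0.014384808.
Var(ȳ_srs) = (1 − 1359/6761)·54.46/1359 = 0.032018562.
deff = 0.014384808 / 0.032018562 = 0.4493.

0.4493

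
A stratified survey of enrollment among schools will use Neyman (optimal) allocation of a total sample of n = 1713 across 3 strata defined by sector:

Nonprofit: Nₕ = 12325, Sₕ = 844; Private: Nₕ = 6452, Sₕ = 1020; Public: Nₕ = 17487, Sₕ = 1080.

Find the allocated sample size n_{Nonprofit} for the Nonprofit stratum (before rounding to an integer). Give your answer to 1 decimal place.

Neyman allocation: nₕ = n·NₕSₕ / Σⱼ NⱼSⱼ.
Σ NⱼSⱼ = 12325·844 + 6452·1020 + 17487·1080 = 3.58693 × 10^7.
n_{Nonprofit} = 1713·12325·844 / (3.58693 × 10^7) = 496.8.

496.8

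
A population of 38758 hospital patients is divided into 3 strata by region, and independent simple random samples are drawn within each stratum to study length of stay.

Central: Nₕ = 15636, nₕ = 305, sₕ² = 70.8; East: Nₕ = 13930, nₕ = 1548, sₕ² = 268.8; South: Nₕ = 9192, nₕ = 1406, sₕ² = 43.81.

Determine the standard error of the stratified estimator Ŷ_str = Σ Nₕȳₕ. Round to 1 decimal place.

Var(Ŷ_str) = Σₕ Nₕ²(1 − fₕ)sₕ²/nₕ.
Central: 15636²·(1 − 305/15636)·70.8/305 = 5.5645438 × 10^7.
East: 13930²·(1 − 1548/13930)·268.8/1548 = 2.9950234 × 10^7.
South: 9192²·(1 − 1406/9192)·43.81/1406 = 2.2300384 × 10^6.
Sum = 8.782571 × 10^7.
SE = √(8.782571 × 10^7) = 9371.5.

9371.5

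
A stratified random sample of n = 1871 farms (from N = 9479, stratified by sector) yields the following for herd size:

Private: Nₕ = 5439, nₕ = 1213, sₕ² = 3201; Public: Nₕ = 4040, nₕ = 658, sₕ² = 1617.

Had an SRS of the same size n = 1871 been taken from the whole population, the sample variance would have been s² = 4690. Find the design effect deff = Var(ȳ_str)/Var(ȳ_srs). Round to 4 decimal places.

Var(ȳ_str) = Σ Wₕ²(1−fₕ)sₕ²/nₕ with Wₕ = Nₕ/9479:
  Private: (5439/9479)²·(1−1213/5439)·3201/1213 = 0.67506933
  Public: (4040/9479)²·(1−658/4040)·1617/658 = 0.37369221
  → Var(ȳ_str) = 1.0487615.
Var(ȳ_srs) = (1 − 1871/9479)·4690/1871 = 2.011903.
deff = 1.0487615 / 2.011903 = 0.5213.

0.5213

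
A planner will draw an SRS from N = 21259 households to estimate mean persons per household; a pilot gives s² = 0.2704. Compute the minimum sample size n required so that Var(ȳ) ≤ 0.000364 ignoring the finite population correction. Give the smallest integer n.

743

Without fpc, n₀ = s²/D = 0.2704/0.000364 = 742.8571.
Rounding up, n = 743.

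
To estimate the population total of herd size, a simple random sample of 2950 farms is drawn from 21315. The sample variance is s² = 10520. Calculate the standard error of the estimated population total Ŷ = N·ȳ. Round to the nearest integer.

Var(Ŷ) = N²·Var(ȳ) = N²·(1 − n/N)·s²/n.
f = 2950/21315 = 0.13840019; Var(ȳ) = 0.86159981·10520/2950 = 3.0725526.
Var(Ŷ) = 21315² · 3.0725526 = 1.3959504 × 10^9.
SE(Ŷ) = √(1.3959504 × 10^9) = 37362.

37362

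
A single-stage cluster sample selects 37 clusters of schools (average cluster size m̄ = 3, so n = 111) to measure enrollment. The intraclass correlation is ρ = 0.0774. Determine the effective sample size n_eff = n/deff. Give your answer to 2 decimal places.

deff = 1 + (3 − 1)·0.0774 = 1 + 0.1548 = 1.1548.
n_eff = 111 / 1.1548 = 96.12.

96.12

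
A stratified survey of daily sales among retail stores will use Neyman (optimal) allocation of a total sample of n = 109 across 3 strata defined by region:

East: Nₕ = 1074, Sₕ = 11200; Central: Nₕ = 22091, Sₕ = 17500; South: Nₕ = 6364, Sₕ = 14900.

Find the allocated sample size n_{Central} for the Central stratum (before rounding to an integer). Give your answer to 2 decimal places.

Neyman allocation: nₕ = n·NₕSₕ / Σⱼ NⱼSⱼ.
Σ NⱼSⱼ = 1074·11200 + 22091·17500 + 6364·14900 = 4.934449 × 10^8.
n_{Central} = 109·22091·17500 / (4.934449 × 10^8) = 85.40.

85.40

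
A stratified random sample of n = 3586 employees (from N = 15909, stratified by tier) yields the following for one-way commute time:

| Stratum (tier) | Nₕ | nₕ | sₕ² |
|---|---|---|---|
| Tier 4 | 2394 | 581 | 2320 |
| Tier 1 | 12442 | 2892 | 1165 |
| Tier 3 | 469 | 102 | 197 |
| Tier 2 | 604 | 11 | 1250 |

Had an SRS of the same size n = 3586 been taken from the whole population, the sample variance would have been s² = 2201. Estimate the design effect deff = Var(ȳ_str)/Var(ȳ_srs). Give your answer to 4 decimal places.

0.8828

Var(ȳ_str) = Σ Wₕ²(1−fₕ)sₕ²/nₕ with Wₕ = Nₕ/15909:
  Tier 4: (2394/15909)²·(1−581/2394)·2320/581 = 0.068477522
  Tier 1: (12442/15909)²·(1−2892/12442)·1165/2892 = 0.18911912
  Tier 3: (469/15909)²·(1−102/469)·197/102 = 0.0013134671
  Tier 2: (604/15909)²·(1−11/604)·1250/11 = 0.16081376
  → Var(ȳ_str) = 0.41972387.
Var(ȳ_srs) = (1 − 3586/15909)·2201/3586 = 0.47542643.
deff = 0.41972387 / 0.47542643 = 0.8828.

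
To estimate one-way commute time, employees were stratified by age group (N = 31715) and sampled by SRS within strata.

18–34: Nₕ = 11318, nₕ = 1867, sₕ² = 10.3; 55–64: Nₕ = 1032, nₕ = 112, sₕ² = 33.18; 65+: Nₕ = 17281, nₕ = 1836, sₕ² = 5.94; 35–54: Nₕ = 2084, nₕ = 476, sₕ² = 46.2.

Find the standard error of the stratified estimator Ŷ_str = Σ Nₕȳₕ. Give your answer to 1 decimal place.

Var(Ŷ_str) = Σₕ Nₕ²(1 − fₕ)sₕ²/nₕ.
18–34: 11318²·(1 − 1867/11318)·10.3/1867 = 590120.04.
55–64: 1032²·(1 − 112/1032)·33.18/112 = 281271.6.
65+: 17281²·(1 − 1836/17281)·5.94/1836 = 863516.32.
35–54: 2084²·(1 − 476/2084)·46.2/476 = 325251.11.
Sum = 2.0601591 × 10^6.
SE = √(2.0601591 × 10^6) = 1435.3.

1435.3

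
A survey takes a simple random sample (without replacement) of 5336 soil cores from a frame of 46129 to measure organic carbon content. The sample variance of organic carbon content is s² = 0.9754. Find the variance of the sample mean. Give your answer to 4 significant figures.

Under SRS without replacement, Var(ȳ) = (1 − f)·s²/n with f = n/N = 5336/46129 = 0.11567561.
Var(ȳ) = (1 − 0.11567561)·0.9754/5336 = 0.88432439·1.827961 × 10^-4 = 1.6165105 × 10^-4.

1.617 × 10^-4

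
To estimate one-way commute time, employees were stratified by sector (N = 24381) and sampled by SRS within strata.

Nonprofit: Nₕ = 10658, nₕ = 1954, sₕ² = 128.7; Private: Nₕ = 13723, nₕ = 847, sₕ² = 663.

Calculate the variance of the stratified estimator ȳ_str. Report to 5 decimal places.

0.24296

Var(ȳ_str) = Σₕ Wₕ²(1 − fₕ)sₕ²/nₕ with Wₕ = Nₕ/N, N = 24381.
Nonprofit: Wₕ = 0.43714368; term = 0.43714368²·(1 − 0.18333646)·128.7/1954 = 0.010278874.
Private: Wₕ = 0.56285632; term = 0.56285632²·(1 − 0.06172120)·663/847 = 0.23267896.
Sum = 0.24295783.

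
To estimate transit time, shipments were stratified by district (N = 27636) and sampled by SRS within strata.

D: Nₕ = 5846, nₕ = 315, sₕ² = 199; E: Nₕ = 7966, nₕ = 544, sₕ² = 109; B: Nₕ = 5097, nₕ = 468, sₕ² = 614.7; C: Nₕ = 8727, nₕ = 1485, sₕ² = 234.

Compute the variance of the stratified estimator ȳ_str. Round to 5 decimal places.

Var(ȳ_str) = Σₕ Wₕ²(1 − fₕ)sₕ²/nₕ with Wₕ = Nₕ/N, N = 27636.
D: Wₕ = 0.21153568; term = 0.21153568²·(1 − 0.05388300)·199/315 = 0.02674574.
E: Wₕ = 0.28824721; term = 0.28824721²·(1 − 0.06829023)·109/544 = 0.015510953.
B: Wₕ = 0.18443335; term = 0.18443335²·(1 − 0.09181872)·614.7/468 = 0.04057596.
C: Wₕ = 0.31578376; term = 0.31578376²·(1 − 0.17016157)·234/1485 = 0.013039548.
Sum = 0.095872201.

0.09587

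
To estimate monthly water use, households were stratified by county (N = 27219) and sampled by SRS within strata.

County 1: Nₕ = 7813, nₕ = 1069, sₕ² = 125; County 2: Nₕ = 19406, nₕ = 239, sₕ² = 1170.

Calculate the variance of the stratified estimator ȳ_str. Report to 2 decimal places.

2.47

Var(ȳ_str) = Σₕ Wₕ²(1 − fₕ)sₕ²/nₕ with Wₕ = Nₕ/N, N = 27219.
County 1: Wₕ = 0.28704214; term = 0.28704214²·(1 − 0.13682324)·125/1069 = 0.0083161701.
County 2: Wₕ = 0.71295786; term = 0.71295786²·(1 − 0.01231578)·1170/239 = 2.4577279.
Sum = 2.4660441.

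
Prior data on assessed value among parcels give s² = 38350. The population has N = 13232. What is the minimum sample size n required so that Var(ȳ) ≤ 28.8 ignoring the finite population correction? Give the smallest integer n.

1332

Without fpc, n₀ = s²/D = 38350/28.8 = 1331.5972.
Rounding up, n = 1332.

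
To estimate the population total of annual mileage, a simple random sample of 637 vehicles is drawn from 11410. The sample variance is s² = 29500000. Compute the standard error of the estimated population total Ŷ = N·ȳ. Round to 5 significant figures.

2.3859 × 10^6

Var(Ŷ) = N²·Var(ȳ) = N²·(1 − n/N)·s²/n.
f = 637/11410 = 0.05582822; Var(ȳ) = 0.94417178·29500000/637 = 43725.381.
Var(Ŷ) = 11410² · 43725.381 = 5.6925243 × 10^12.
SE(Ŷ) = √(5.6925243 × 10^12) = 2.3859 × 10^6.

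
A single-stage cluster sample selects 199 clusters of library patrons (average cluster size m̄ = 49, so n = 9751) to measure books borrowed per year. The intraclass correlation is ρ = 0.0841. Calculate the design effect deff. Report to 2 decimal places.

deff = 1 + (49 − 1)·0.0841 = 1 + 4.0368 = 5.0368.

5.04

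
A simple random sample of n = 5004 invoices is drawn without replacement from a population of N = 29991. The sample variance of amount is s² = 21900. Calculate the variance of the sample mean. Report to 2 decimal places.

3.65

Under SRS without replacement, Var(ȳ) = (1 − f)·s²/n with f = n/N = 5004/29991 = 0.16685006.
Var(ȳ) = (1 − 0.16685006)·21900/5004 = 0.83314994·4.3764988 = 3.6462797.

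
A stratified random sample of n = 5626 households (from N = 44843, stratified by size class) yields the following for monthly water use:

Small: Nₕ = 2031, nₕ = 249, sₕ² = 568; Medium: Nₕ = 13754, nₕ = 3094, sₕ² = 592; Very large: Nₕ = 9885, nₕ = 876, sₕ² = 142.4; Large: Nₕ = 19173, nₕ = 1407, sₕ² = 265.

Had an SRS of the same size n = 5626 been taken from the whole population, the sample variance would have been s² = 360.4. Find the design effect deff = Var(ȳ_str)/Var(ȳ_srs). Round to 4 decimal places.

Var(ȳ_str) = Σ Wₕ²(1−fₕ)sₕ²/nₕ with Wₕ = Nₕ/44843:
  Small: (2031/44843)²·(1−249/2031)·568/249 = 0.0041056062
  Medium: (13754/44843)²·(1−3094/13754)·592/3094 = 0.013950774
  Very large: (9885/44843)²·(1−876/9885)·142.4/876 = 0.0071989611
  Large: (19173/44843)²·(1−1407/19173)·265/1407 = 0.031903783
  → Var(ȳ_str) = 0.057159124.
Var(ȳ_srs) = (1 − 5626/44843)·360.4/5626 = 0.056022794.
deff = 0.057159124 / 0.056022794 = 1.0203.

1.0203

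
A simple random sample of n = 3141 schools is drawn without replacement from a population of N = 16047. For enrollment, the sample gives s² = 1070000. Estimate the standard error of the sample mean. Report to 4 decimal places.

16.5522

Under SRS without replacement, Var(ȳ) = (1 − f)·s²/n with f = n/N = 3141/16047 = 0.19573752.
Var(ȳ) = (1 − 0.19573752)·1070000/3141 = 0.80426248·340.65584 = 273.97671.
SE(ȳ) = √(273.97671) = 16.5522.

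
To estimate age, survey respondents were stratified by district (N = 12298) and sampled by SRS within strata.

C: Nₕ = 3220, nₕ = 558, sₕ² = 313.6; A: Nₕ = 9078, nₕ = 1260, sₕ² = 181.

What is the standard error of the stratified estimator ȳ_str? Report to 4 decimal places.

Var(ȳ_str) = Σₕ Wₕ²(1 − fₕ)sₕ²/nₕ with Wₕ = Nₕ/N, N = 12298.
C: Wₕ = 0.26183119; term = 0.26183119²·(1 − 0.17329193)·313.6/558 = 0.031852007.
A: Wₕ = 0.73816881; term = 0.73816881²·(1 − 0.13879709)·181/1260 = 0.067410088.
Sum = 0.099262095.
SE = √(0.099262095) = 0.3151.

0.3151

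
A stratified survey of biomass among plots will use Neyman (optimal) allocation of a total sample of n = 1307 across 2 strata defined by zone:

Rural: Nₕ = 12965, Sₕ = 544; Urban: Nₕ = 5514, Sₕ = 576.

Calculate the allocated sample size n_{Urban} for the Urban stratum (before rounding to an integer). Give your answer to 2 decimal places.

Neyman allocation: nₕ = n·NₕSₕ / Σⱼ NⱼSⱼ.
Σ NⱼSⱼ = 12965·544 + 5514·576 = 1.0229024 × 10^7.
n_{Urban} = 1307·5514·576 / (1.0229024 × 10^7) = 405.82.

405.82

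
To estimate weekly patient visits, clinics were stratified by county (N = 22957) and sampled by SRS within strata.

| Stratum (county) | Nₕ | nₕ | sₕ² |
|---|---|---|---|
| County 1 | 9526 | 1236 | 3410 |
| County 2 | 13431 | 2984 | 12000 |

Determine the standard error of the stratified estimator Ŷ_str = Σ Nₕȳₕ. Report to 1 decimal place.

Var(Ŷ_str) = Σₕ Nₕ²(1 − fₕ)sₕ²/nₕ.
County 1: 9526²·(1 − 1236/9526)·3410/1236 = 2.178718 × 10^8.
County 2: 13431²·(1 − 2984/13431)·12000/2984 = 5.6426404 × 10^8.
Sum = 7.8213584 × 10^8.
SE = √(7.8213584 × 10^8) = 27966.7.

27966.7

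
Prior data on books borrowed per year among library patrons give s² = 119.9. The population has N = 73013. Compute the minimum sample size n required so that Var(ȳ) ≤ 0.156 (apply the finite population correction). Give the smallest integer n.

761

Without fpc, n₀ = s²/D = 119.9/0.156 = 768.5897.
With fpc, (1 − n/N)·s²/n ≤ D requires n ≥ n₀/(1 + n₀/N) = 768.5897/(1 + 768.5897/73013) = 760.5832.
Rounding up, n = 761.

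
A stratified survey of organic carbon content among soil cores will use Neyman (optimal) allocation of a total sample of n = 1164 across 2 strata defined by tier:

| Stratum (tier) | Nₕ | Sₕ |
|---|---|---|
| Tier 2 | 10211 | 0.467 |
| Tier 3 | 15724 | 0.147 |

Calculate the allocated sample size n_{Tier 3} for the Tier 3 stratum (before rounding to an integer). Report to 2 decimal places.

Neyman allocation: nₕ = n·NₕSₕ / Σⱼ NⱼSⱼ.
Σ NⱼSⱼ = 10211·0.467 + 15724·0.147 = 7079.965.
n_{Tier 3} = 1164·15724·0.147 / 7079.965 = 380.02.

380.02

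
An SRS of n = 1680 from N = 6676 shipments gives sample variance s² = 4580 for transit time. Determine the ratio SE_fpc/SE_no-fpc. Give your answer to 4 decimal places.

f = n/N = 1680/6676 = 0.25164769.
SE_no-fpc = √(s²/n) = 1.6511179; SE_fpc = √((1−f)s²/n) = 1.4283385.
Ratio = √(1−f) = 0.86507358.

0.8651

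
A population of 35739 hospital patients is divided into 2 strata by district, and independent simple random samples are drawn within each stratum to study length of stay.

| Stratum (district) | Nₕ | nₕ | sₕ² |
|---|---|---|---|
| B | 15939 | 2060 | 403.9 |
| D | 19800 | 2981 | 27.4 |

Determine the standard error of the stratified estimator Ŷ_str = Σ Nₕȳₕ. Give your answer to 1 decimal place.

6814.3

Var(Ŷ_str) = Σₕ Nₕ²(1 − fₕ)sₕ²/nₕ.
B: 15939²·(1 − 2060/15939)·403.9/2060 = 4.3373641 × 10^7.
D: 19800²·(1 − 2981/19800)·27.4/2981 = 3.0609339 × 10^6.
Sum = 4.6434575 × 10^7.
SE = √(4.6434575 × 10^7) = 6814.3.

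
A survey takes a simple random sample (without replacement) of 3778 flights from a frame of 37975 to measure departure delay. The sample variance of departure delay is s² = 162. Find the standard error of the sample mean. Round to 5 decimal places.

Under SRS without replacement, Var(ȳ) = (1 − f)·s²/n with f = n/N = 3778/37975 = 0.09948650.
Var(ȳ) = (1 − 0.09948650)·162/3778 = 0.90051350·0.042879831 = 0.038613866.
SE(ȳ) = √(0.038613866) = 0.19650.

0.19650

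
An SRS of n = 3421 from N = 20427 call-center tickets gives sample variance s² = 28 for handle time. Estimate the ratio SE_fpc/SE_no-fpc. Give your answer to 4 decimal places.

0.9124

f = n/N = 3421/20427 = 0.16747442.
SE_no-fpc = √(s²/n) = 0.09046956; SE_fpc = √((1−f)s²/n) = 0.082546996.
Ratio = √(1−f) = 0.91242840.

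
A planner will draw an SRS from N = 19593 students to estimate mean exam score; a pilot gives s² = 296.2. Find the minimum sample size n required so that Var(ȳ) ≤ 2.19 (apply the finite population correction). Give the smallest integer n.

Without fpc, n₀ = s²/D = 296.2/2.19 = 135.2511.
With fpc, (1 − n/N)·s²/n ≤ D requires n ≥ n₀/(1 + n₀/N) = 135.2511/(1 + 135.2511/19593) = 134.3239.
Rounding up, n = 135.

135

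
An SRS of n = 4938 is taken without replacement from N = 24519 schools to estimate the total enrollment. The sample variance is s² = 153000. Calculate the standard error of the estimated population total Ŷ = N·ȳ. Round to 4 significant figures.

Var(Ŷ) = N²·Var(ȳ) = N²·(1 − n/N)·s²/n.
f = 4938/24519 = 0.20139484; Var(ȳ) = 0.79860516·153000/4938 = 24.744145.
Var(Ŷ) = 24519² · 24.744145 = 1.4875719 × 10^10.
SE(Ŷ) = √(1.4875719 × 10^10) = 122000.

122000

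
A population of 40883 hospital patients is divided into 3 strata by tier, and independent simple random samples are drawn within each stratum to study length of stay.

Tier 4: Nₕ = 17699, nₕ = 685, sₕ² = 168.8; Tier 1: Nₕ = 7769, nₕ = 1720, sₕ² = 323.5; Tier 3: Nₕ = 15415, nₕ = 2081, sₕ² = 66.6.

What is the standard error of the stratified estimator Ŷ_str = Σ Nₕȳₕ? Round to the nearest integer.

Var(Ŷ_str) = Σₕ Nₕ²(1 − fₕ)sₕ²/nₕ.
Tier 4: 17699²·(1 − 685/17699)·168.8/685 = 7.4205659 × 10^7.
Tier 1: 7769²·(1 − 1720/7769)·323.5/1720 = 8.8388252 × 10^6.
Tier 3: 15415²·(1 − 2081/15415)·66.6/2081 = 6.5781857 × 10^6.
Sum = 8.962267 × 10^7.
SE = √(8.962267 × 10^7) = 9467.

9467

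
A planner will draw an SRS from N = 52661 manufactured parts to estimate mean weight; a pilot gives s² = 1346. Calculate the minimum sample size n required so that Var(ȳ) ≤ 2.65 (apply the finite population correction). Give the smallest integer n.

Without fpc, n₀ = s²/D = 1346/2.65 = 507.9245.
With fpc, (1 − n/N)·s²/n ≤ D requires n ≥ n₀/(1 + n₀/N) = 507.9245/(1 + 507.9245/52661) = 503.0723.
Rounding up, n = 504.

504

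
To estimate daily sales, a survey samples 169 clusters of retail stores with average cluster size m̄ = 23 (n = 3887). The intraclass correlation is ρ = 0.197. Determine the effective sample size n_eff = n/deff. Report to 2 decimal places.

deff = 1 + (23 − 1)·0.197 = 1 + 4.334 = 5.334.
n_eff = 3887 / 5.334 = 728.72.

728.72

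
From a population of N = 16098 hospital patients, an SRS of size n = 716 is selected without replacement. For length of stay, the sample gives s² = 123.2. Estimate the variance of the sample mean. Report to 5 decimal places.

0.16441

Under SRS without replacement, Var(ȳ) = (1 − f)·s²/n with f = n/N = 716/16098 = 0.04447757.
Var(ȳ) = (1 − 0.04447757)·123.2/716 = 0.95552243·0.17206704 = 0.16441391.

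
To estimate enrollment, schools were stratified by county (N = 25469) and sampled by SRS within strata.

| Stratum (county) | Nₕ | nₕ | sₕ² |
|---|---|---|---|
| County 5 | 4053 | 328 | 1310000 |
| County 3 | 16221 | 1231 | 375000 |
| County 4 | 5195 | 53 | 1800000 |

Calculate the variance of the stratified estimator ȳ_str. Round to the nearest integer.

Var(ȳ_str) = Σₕ Wₕ²(1 − fₕ)sₕ²/nₕ with Wₕ = Nₕ/N, N = 25469.
County 5: Wₕ = 0.15913463; term = 0.15913463²·(1 − 0.08092771)·1310000/328 = 92.955811.
County 3: Wₕ = 0.63689191; term = 0.63689191²·(1 − 0.07588928)·375000/1231 = 114.19016.
County 4: Wₕ = 0.20397346; term = 0.20397346²·(1 − 0.01020212)·1800000/53 = 1398.5902.
Sum = 1605.7362.

1606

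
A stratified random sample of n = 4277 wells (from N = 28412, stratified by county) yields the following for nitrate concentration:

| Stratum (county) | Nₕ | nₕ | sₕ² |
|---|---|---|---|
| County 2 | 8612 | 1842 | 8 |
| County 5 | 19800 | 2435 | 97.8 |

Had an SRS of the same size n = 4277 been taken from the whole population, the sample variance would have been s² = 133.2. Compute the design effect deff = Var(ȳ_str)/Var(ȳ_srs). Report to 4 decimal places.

Var(ȳ_str) = Σ Wₕ²(1−fₕ)sₕ²/nₕ with Wₕ = Nₕ/28412:
  County 2: (8612/28412)²·(1−1842/8612)·8/1842 = 3.1368188 × 10^-4
  County 5: (19800/28412)²·(1−2435/19800)·97.8/2435 = 0.017107095
  → Var(ȳ_str) = 0.017420777.
Var(ȳ_srs) = (1 − 4277/28412)·133.2/4277 = 0.026455165.
deff = 0.017420777 / 0.026455165 = 0.6585.

0.6585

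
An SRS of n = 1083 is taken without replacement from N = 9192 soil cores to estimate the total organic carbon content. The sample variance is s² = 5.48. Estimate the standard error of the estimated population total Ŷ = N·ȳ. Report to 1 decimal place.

614.1

Var(Ŷ) = N²·Var(ȳ) = N²·(1 − n/N)·s²/n.
f = 1083/9192 = 0.11781984; Var(ȳ) = 0.88218016·5.48/1083 = 0.0044638479.
Var(Ŷ) = 9192² · 0.0044638479 = 377163.29.
SE(Ŷ) = √(377163.29) = 614.1.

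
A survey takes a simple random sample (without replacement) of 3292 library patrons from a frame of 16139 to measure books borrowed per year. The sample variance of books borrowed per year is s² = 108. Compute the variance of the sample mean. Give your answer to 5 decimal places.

Under SRS without replacement, Var(ȳ) = (1 − f)·s²/n with f = n/N = 3292/16139 = 0.20397794.
Var(ȳ) = (1 − 0.20397794)·108/3292 = 0.79602206·0.032806804 = 0.02611494.

0.02611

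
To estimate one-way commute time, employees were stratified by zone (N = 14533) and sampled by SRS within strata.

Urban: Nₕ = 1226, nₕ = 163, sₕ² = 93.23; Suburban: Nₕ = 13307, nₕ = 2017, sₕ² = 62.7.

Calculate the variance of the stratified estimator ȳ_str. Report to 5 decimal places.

Var(ȳ_str) = Σₕ Wₕ²(1 − fₕ)sₕ²/nₕ with Wₕ = Nₕ/N, N = 14533.
Urban: Wₕ = 0.08435973; term = 0.08435973²·(1 − 0.13295269)·93.23/163 = 0.0035292406.
Suburban: Wₕ = 0.91564027; term = 0.91564027²·(1 − 0.15157436)·62.7/2017 = 0.022111856.
Sum = 0.025641097.

0.02564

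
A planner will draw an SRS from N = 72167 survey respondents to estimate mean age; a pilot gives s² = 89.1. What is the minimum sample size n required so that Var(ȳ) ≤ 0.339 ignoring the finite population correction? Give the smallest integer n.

263

Without fpc, n₀ = s²/D = 89.1/0.339 = 262.8319.
Rounding up, n = 263.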